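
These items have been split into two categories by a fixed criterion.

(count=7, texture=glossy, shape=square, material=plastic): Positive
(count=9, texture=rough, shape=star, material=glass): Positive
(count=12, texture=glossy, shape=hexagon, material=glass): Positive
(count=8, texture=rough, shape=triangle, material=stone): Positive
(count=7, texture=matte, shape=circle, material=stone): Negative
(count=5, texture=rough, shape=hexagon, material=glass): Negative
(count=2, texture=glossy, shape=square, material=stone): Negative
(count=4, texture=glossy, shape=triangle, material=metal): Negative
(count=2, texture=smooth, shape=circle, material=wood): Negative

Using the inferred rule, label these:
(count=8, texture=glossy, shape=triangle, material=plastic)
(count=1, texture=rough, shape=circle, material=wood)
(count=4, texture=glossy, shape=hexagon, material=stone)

The rule appears to be: material is plastic OR count ≥ 8.

Positive, Negative, Negative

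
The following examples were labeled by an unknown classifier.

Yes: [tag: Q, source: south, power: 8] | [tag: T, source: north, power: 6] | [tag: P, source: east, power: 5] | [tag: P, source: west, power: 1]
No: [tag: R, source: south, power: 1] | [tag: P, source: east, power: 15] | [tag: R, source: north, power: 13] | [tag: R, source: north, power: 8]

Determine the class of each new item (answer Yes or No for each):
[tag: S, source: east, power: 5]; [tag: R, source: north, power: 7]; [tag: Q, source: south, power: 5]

Yes, No, Yes

The common property of the 'Yes' items is: tag is not R AND power ≤ 8. No 'No' item has it.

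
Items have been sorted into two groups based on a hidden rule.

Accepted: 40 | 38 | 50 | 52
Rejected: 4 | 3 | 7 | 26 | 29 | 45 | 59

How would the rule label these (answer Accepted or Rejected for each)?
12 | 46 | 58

All 'Accepted' examples share one property — even AND at least 29 — and every 'Rejected' example lacks it.
12: Rejected (12 is even, 12 < 29).
46: Accepted (46 is even, 46 ≥ 29).
58: Accepted (58 is even, 58 ≥ 29).

Rejected, Accepted, Accepted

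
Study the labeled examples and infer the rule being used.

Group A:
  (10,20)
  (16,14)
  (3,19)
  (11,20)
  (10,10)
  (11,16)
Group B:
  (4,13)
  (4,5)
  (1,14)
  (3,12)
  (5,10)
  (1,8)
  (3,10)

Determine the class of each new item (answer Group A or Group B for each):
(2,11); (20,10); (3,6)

Group B, Group A, Group B

The rule appears to be: sum ≥ 20.
(2,11) → 2+11 = 13 → Group B. (20,10) → 20+10 = 30 → Group A. (3,6) → 3+6 = 9 → Group B.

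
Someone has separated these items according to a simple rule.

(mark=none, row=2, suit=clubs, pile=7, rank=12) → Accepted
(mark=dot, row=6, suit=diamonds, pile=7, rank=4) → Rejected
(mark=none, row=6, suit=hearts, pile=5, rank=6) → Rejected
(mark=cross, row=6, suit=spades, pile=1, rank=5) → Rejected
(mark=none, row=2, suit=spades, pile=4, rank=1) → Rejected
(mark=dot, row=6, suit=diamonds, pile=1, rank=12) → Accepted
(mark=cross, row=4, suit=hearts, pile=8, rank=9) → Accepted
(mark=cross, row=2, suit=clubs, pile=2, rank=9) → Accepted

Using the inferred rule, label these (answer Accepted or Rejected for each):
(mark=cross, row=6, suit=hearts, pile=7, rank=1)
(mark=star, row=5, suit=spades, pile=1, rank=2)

Rejected, Rejected

The simplest hypothesis consistent with all the labels is: rank ≥ 9.
(mark=cross, row=6, suit=hearts, pile=7, rank=1): rank = 1 — lacks this property, so Rejected. (mark=star, row=5, suit=spades, pile=1, rank=2): rank = 2 — lacks this property, so Rejected.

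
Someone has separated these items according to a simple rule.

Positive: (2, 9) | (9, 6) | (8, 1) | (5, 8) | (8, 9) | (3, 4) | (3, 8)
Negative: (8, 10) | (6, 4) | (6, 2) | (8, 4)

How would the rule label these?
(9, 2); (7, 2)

Positive, Positive

The rule appears to be: sum is odd.
Positive: (9, 2), since 9+2 = 11.
Positive: (7, 2), since 7+2 = 9.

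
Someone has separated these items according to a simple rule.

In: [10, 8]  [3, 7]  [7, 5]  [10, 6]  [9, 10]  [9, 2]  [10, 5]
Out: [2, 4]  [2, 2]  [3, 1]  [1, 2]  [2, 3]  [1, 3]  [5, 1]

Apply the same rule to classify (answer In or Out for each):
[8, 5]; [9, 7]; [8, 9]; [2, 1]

The classifier is using: sum ≥ 10.

In, In, In, Out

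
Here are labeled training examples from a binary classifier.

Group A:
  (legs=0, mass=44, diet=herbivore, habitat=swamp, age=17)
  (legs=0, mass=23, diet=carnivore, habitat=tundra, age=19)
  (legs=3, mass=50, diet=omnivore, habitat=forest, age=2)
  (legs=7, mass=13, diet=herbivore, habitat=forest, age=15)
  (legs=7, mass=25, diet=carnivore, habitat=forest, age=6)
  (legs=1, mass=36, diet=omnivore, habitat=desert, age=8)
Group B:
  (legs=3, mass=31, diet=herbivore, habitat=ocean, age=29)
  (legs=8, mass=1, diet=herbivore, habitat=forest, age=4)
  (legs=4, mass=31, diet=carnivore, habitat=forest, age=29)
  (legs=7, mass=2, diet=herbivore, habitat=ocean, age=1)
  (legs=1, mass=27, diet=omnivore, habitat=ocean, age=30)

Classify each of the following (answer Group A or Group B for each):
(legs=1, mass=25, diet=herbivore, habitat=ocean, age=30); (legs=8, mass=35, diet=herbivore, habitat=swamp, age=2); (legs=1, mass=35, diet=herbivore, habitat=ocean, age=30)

Group B, Group A, Group B

One predicate separates the groups cleanly: age ≤ 19 AND mass ≥ 13.
(legs=1, mass=25, diet=herbivore, habitat=ocean, age=30) → age = 30, mass = 25 → Group B. (legs=8, mass=35, diet=herbivore, habitat=swamp, age=2) → age = 2, mass = 35 → Group A. (legs=1, mass=35, diet=herbivore, habitat=ocean, age=30) → age = 30, mass = 35 → Group B.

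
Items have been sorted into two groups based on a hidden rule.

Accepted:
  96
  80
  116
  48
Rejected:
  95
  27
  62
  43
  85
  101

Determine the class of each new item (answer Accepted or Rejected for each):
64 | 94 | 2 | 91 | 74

One predicate separates the groups cleanly: multiple of 4.
Accepted: 64, since 64 = 4·16. Rejected: 94, since 94 = 4·23 + 2. Rejected: 2, since 2 = 4·0 + 2. Rejected: 91, since 91 = 4·22 + 3. Rejected: 74, since 74 = 4·18 + 2.

Accepted, Rejected, Rejected, Rejected, Rejected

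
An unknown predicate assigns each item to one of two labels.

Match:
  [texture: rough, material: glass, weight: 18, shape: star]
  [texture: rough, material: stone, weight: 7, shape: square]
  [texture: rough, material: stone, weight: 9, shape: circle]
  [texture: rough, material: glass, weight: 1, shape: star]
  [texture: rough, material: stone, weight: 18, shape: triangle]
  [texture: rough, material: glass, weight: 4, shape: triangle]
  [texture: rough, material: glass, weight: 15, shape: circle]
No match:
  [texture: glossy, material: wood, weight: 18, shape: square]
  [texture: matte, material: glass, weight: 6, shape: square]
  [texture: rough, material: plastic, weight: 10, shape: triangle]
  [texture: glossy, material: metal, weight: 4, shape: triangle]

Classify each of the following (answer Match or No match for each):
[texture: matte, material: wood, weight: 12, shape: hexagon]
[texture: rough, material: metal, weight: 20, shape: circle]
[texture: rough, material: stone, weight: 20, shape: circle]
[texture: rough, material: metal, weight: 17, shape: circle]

No match, Match, Match, Match

The distinguishing property — texture is rough AND weight ≠ 10 — holds for all the 'Match' cases and none of the 'No match' cases.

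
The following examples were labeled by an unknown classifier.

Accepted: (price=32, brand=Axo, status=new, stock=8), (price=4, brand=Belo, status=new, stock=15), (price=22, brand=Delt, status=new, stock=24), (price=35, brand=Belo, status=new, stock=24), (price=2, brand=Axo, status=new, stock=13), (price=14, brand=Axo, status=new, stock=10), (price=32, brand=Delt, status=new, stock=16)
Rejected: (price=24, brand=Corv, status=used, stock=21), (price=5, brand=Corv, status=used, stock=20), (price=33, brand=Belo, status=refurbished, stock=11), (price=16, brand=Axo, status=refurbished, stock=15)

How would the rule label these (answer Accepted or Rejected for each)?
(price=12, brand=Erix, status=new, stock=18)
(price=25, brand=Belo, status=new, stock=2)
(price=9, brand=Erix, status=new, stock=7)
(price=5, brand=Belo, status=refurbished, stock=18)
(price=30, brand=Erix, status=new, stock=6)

The distinguishing property — status is new — holds for all the 'Accepted' cases and none of the 'Rejected' cases.
(price=12, brand=Erix, status=new, stock=18): status is new, satisfies this → Accepted.
(price=25, brand=Belo, status=new, stock=2): status is new, satisfies this → Accepted.
(price=9, brand=Erix, status=new, stock=7): status is new, satisfies this → Accepted.
(price=5, brand=Belo, status=refurbished, stock=18): status is refurbished, does not satisfy this → Rejected.
(price=30, brand=Erix, status=new, stock=6): status is new, satisfies this → Accepted.

Accepted, Accepted, Accepted, Rejected, Accepted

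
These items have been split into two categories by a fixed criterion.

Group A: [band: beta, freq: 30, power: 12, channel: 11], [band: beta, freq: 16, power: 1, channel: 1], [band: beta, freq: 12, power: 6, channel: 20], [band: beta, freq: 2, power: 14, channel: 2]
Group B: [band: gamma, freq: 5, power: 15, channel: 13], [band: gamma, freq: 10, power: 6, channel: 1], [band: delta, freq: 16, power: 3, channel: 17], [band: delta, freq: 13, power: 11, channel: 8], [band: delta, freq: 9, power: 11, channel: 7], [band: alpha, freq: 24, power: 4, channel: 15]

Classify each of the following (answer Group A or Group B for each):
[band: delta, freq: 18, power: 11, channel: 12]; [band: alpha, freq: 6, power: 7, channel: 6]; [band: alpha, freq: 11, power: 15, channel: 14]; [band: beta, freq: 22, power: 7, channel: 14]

The distinguishing property — band is beta — holds for all the 'Group A' cases and none of the 'Group B' cases.

Group B, Group B, Group B, Group A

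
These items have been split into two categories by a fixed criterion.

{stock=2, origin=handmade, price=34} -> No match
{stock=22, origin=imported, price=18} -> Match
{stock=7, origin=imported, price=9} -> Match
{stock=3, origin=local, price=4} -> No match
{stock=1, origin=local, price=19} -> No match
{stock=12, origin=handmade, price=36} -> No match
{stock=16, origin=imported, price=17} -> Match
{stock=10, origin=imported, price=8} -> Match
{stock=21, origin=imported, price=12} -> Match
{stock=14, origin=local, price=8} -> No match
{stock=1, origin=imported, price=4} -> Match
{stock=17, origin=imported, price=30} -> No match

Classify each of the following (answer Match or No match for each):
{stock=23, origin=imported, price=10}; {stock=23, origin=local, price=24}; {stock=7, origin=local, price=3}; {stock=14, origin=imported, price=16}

Match, No match, No match, Match

The rule appears to be: origin is imported AND price ≤ 18.
{stock=23, origin=imported, price=10}: origin is imported, price = 10 — matches, so Match. {stock=23, origin=local, price=24}: origin is local, price = 24 — does not satisfy this, so No match. {stock=7, origin=local, price=3}: origin is local, price = 3 — does not satisfy this, so No match. {stock=14, origin=imported, price=16}: origin is imported, price = 16 — matches, so Match.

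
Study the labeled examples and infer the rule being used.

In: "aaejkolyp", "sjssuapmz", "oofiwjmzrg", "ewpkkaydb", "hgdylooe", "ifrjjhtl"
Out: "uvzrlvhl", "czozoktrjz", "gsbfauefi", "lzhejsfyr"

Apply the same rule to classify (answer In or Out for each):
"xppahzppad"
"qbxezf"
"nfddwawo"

The pattern is that an item is 'In' exactly when: has a double letter.
In: "xppahzppad", since 'pp' doubled. Out: "qbxezf", since no doubled letter. In: "nfddwawo", since 'dd' doubled.

In, Out, In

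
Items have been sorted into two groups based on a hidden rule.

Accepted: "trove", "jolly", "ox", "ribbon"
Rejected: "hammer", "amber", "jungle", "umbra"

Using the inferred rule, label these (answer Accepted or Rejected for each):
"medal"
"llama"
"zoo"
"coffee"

'Accepted' ⟺ contains 'o'.
"medal" — no 'o', hence Rejected. "llama" — no 'o', hence Rejected. "zoo" — has 'o', hence Accepted. "coffee" — has 'o', hence Accepted.

Rejected, Rejected, Accepted, Accepted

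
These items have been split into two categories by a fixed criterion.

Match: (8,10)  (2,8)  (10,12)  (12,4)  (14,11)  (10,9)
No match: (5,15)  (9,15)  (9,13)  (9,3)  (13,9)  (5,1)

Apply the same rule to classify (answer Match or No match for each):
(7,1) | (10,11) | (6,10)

No match, Match, Match

The classifier is using: first is even.
(7,1): first 7, doesn't match → No match. (10,11): first 10, fits → Match. (6,10): first 6, fits → Match.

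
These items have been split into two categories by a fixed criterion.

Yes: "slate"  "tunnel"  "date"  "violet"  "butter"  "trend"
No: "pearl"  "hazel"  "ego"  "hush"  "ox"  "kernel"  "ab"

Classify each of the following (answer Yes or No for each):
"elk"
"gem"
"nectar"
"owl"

No, No, Yes, No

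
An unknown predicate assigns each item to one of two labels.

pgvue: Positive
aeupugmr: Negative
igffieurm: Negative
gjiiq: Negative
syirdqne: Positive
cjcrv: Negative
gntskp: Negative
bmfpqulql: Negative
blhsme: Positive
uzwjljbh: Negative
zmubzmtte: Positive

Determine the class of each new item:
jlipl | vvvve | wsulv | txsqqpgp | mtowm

Negative, Positive, Negative, Negative, Negative

The common property of the 'Positive' items is: ends with 'e'. No 'Negative' item has it.
jlipl → ends with 'l' → Negative.
vvvve → ends with 'e' → Positive.
wsulv → ends with 'v' → Negative.
txsqqpgp → ends with 'p' → Negative.
mtowm → ends with 'm' → Negative.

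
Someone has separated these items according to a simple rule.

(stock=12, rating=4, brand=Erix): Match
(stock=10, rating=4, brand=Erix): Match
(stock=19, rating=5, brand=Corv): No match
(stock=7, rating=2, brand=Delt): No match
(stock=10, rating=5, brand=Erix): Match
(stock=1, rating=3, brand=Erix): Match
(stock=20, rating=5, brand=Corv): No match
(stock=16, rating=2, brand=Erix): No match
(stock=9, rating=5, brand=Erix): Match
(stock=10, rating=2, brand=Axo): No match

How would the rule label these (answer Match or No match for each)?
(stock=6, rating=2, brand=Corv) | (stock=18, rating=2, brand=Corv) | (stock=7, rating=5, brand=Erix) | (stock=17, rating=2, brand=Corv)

The simplest hypothesis consistent with all the labels is: brand is Erix AND rating ≥ 3.
(stock=6, rating=2, brand=Corv): brand is Corv, rating = 2 — does not fit, so No match. (stock=18, rating=2, brand=Corv): brand is Corv, rating = 2 — does not fit, so No match. (stock=7, rating=5, brand=Erix): brand is Erix, rating = 5 — meets the rule, so Match. (stock=17, rating=2, brand=Corv): brand is Corv, rating = 2 — does not fit, so No match.

No match, No match, Match, No match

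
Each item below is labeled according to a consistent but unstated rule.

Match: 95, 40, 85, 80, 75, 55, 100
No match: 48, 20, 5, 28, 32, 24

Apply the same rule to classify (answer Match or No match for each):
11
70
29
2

The pattern is that an item is 'Match' exactly when: multiple of 5 AND at least 24.

No match, Match, No match, No match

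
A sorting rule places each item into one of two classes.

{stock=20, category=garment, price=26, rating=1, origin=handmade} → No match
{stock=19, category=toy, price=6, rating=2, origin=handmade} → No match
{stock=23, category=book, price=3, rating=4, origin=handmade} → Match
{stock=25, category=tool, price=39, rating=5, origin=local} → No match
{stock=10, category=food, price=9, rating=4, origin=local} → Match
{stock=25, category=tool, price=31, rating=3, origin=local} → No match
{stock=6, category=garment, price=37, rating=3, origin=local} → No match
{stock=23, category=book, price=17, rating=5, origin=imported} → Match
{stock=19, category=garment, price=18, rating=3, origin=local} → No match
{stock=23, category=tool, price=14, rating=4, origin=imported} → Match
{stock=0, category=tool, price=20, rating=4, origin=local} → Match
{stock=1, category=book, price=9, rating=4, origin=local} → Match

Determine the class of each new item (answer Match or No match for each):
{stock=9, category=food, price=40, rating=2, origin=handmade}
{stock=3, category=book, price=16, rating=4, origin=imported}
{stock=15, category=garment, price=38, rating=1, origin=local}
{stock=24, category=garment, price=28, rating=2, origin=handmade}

The classifier is using: rating ≥ 4 AND price ≤ 20.
No match: {stock=9, category=food, price=40, rating=2, origin=handmade}, since rating = 2, price = 40.
Match: {stock=3, category=book, price=16, rating=4, origin=imported}, since rating = 4, price = 16.
No match: {stock=15, category=garment, price=38, rating=1, origin=local}, since rating = 1, price = 38.
No match: {stock=24, category=garment, price=28, rating=2, origin=handmade}, since rating = 2, price = 28.

No match, Match, No match, No match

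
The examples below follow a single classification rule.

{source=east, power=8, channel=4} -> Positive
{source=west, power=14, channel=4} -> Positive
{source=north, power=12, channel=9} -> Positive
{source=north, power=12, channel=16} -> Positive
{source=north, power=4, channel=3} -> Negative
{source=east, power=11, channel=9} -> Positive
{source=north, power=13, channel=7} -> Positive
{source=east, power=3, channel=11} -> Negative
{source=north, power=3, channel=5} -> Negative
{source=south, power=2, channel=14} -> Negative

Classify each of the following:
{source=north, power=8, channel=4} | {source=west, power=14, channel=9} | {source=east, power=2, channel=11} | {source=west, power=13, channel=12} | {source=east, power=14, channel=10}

The pattern is that an item is 'Positive' exactly when: power ≥ 8.
{source=north, power=8, channel=4}: Positive (power = 8).
{source=west, power=14, channel=9}: Positive (power = 14).
{source=east, power=2, channel=11}: Negative (power = 2).
{source=west, power=13, channel=12}: Positive (power = 13).
{source=east, power=14, channel=10}: Positive (power = 14).

Positive, Positive, Negative, Positive, Positive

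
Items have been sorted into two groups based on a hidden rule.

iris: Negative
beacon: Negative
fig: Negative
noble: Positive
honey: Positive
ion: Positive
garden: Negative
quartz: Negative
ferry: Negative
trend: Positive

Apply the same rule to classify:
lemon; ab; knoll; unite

The pattern is that an item is 'Positive' exactly when: odd length AND contains 'n'.

Positive, Negative, Positive, Positive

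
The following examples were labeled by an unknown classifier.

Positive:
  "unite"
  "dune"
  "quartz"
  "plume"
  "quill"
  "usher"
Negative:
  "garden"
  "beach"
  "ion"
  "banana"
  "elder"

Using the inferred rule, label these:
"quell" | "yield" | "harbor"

Positive, Negative, Negative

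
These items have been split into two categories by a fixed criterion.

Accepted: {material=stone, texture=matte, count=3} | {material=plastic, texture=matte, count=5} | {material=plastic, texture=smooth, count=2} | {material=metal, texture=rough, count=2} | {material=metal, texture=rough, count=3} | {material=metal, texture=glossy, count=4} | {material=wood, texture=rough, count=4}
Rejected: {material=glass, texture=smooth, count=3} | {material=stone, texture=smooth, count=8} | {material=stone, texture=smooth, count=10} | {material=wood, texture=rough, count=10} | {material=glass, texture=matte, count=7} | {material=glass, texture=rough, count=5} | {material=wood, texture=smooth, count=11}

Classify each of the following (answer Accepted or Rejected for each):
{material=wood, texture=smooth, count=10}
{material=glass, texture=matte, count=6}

The simplest hypothesis consistent with all the labels is: material is not glass AND count ≤ 5.
{material=wood, texture=smooth, count=10} — material is wood, count = 10, hence Rejected.
{material=glass, texture=matte, count=6} — material is glass, count = 6, hence Rejected.

Rejected, Rejected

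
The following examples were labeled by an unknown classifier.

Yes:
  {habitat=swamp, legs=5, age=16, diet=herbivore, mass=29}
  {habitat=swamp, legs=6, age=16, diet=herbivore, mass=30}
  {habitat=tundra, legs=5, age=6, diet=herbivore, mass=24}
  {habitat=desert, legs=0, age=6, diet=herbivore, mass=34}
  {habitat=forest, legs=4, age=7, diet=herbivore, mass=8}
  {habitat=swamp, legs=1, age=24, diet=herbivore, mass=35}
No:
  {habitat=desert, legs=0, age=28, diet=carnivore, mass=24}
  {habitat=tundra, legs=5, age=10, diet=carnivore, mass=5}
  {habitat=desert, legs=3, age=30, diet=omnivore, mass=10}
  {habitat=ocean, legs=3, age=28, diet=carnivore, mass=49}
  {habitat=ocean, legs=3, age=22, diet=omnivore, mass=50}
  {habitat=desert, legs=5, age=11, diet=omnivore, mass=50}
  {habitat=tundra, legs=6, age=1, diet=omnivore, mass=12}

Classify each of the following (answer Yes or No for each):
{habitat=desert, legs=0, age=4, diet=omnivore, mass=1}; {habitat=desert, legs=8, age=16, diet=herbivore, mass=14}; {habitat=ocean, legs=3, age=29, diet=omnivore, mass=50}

No, Yes, No

One predicate separates the groups cleanly: diet is herbivore.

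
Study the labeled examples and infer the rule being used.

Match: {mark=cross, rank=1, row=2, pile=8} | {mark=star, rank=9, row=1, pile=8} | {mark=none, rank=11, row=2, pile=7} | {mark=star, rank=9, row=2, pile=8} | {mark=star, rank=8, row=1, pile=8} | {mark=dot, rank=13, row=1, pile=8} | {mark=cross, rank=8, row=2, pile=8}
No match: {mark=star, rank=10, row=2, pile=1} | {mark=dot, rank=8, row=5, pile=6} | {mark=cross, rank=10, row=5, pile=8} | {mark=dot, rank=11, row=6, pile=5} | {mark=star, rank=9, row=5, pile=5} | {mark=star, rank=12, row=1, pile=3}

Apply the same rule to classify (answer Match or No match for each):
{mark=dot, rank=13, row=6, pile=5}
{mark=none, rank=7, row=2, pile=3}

No match, No match

The classifier is using: pile ≥ 5 AND row ≤ 2.
{mark=dot, rank=13, row=6, pile=5}: pile = 5, row = 6, lacks this property → No match.
{mark=none, rank=7, row=2, pile=3}: pile = 3, row = 2, lacks this property → No match.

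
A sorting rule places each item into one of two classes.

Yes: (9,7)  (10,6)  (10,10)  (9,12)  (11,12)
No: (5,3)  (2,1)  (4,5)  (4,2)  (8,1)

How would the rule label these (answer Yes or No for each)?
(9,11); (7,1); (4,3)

The rule appears to be: sum ≥ 16.
(9,11): 9+11 = 20, matches → Yes.
(7,1): 7+1 = 8, does not satisfy this → No.
(4,3): 4+3 = 7, does not satisfy this → No.

Yes, No, No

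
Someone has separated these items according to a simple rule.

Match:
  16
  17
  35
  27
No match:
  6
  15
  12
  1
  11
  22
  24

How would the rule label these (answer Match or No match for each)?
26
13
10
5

Match, No match, No match, No match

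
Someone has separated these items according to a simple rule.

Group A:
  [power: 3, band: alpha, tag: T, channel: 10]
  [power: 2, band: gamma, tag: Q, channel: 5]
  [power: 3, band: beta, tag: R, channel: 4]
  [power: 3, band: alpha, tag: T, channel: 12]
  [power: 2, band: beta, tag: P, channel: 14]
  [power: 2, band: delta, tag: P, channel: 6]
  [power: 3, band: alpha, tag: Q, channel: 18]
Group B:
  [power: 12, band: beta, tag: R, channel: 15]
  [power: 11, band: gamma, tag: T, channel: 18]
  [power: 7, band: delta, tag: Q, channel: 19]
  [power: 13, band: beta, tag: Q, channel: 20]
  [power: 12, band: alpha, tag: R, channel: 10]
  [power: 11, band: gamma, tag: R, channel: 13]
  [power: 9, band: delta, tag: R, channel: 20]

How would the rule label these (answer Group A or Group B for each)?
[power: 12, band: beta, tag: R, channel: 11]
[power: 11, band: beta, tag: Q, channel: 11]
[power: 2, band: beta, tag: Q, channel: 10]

Group B, Group B, Group A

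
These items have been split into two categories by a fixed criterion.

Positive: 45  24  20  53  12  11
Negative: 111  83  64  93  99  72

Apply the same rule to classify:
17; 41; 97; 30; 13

The rule appears to be: at most 53.

Positive, Positive, Negative, Positive, Positive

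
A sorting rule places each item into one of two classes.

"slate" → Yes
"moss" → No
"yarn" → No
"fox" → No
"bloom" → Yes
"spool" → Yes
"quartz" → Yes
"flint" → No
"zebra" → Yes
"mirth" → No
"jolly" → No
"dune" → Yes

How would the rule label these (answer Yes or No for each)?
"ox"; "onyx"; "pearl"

A rule that fits every label: has ≥ 2 vowels — true of each 'Yes' example, false of each 'No' one.
"ox": 1 vowel — fails this test, so No.
"onyx": 1 vowel — fails this test, so No.
"pearl": 2 vowels — qualifies, so Yes.

No, No, Yes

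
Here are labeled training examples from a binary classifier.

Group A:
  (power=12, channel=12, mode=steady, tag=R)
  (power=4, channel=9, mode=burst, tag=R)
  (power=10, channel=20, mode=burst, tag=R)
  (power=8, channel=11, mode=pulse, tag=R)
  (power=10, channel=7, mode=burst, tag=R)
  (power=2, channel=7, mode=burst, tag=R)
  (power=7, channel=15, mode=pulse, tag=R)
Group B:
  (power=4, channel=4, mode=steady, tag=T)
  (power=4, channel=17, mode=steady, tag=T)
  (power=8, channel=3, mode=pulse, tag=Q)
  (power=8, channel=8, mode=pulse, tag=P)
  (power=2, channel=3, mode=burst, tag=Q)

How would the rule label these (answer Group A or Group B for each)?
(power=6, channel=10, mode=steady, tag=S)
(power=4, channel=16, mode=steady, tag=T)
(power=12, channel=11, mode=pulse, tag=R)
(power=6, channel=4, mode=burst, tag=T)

Group B, Group B, Group A, Group B

The simplest hypothesis consistent with all the labels is: tag is R.
Group B: (power=6, channel=10, mode=steady, tag=S), since tag is S. Group B: (power=4, channel=16, mode=steady, tag=T), since tag is T. Group A: (power=12, channel=11, mode=pulse, tag=R), since tag is R. Group B: (power=6, channel=4, mode=burst, tag=T), since tag is T.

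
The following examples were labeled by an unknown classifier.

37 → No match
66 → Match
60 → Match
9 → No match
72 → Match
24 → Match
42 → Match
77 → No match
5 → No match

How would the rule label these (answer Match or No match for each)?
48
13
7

The pattern is that an item is 'Match' exactly when: even.
48: 48 is even — meets the rule, so Match. 13: 13 is odd — doesn't qualify, so No match. 7: 7 is odd — doesn't qualify, so No match.

Match, No match, No match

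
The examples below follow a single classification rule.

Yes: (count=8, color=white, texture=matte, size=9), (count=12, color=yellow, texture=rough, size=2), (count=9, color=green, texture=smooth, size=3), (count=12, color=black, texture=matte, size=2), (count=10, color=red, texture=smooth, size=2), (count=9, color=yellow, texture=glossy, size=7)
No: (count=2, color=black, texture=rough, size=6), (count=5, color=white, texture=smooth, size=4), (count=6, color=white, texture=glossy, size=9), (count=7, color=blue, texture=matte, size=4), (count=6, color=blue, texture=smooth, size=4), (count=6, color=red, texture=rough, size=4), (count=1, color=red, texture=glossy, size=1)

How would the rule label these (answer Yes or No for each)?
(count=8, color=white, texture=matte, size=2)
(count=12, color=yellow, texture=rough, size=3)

Yes, Yes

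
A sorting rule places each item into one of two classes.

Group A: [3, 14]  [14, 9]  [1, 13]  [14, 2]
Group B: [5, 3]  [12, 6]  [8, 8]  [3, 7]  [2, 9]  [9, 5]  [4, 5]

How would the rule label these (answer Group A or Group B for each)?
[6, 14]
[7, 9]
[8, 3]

Group A, Group B, Group B

The rule appears to be: max ≥ 13.
[6, 14]: max 14, meets the rule → Group A. [7, 9]: max 9, does not fit → Group B. [8, 3]: max 8, does not fit → Group B.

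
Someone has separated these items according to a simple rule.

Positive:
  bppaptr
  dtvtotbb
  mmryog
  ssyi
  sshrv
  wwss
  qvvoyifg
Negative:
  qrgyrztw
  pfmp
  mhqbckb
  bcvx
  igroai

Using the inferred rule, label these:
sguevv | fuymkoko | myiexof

Positive, Negative, Negative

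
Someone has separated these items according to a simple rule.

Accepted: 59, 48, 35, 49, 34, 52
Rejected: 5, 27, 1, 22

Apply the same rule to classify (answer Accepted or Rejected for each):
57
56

Accepted, Accepted

A rule that fits every label: at least 34 — true of each 'Accepted' example, false of each 'Rejected' one.
57 — 57 ≥ 34, hence Accepted.
56 — 56 ≥ 34, hence Accepted.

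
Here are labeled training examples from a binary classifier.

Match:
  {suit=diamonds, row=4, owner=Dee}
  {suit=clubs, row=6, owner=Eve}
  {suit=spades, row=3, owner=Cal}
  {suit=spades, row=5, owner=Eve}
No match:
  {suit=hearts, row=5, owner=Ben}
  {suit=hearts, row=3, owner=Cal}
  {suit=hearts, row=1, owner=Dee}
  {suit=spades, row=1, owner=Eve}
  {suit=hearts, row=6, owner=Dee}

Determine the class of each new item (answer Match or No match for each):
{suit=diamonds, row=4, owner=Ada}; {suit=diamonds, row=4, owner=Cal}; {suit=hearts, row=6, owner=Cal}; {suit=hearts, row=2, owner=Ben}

Match, Match, No match, No match

Every 'Match' example satisfies: suit is not hearts AND row ≥ 3. None of the 'No match' examples do.
{suit=diamonds, row=4, owner=Ada} → suit is diamonds, row = 4 → Match. {suit=diamonds, row=4, owner=Cal} → suit is diamonds, row = 4 → Match. {suit=hearts, row=6, owner=Cal} → suit is hearts, row = 6 → No match. {suit=hearts, row=2, owner=Ben} → suit is hearts, row = 2 → No match.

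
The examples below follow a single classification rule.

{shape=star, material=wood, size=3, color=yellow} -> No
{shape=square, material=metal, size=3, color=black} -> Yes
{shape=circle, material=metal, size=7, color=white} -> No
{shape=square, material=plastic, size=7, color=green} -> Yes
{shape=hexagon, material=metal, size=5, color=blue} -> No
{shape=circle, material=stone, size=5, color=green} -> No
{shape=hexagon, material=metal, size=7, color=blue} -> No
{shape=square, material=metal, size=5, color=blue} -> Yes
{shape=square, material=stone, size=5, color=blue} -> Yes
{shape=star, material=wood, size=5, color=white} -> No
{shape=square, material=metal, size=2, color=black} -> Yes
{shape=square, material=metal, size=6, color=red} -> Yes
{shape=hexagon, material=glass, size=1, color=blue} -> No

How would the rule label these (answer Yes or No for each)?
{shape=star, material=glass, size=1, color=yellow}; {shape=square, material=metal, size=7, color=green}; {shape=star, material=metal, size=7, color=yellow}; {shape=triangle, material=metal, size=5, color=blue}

The common property of the 'Yes' items is: shape is square. No 'No' item has it.
{shape=star, material=glass, size=1, color=yellow}: No (shape is star). {shape=square, material=metal, size=7, color=green}: Yes (shape is square). {shape=star, material=metal, size=7, color=yellow}: No (shape is star). {shape=triangle, material=metal, size=5, color=blue}: No (shape is triangle).

No, Yes, No, No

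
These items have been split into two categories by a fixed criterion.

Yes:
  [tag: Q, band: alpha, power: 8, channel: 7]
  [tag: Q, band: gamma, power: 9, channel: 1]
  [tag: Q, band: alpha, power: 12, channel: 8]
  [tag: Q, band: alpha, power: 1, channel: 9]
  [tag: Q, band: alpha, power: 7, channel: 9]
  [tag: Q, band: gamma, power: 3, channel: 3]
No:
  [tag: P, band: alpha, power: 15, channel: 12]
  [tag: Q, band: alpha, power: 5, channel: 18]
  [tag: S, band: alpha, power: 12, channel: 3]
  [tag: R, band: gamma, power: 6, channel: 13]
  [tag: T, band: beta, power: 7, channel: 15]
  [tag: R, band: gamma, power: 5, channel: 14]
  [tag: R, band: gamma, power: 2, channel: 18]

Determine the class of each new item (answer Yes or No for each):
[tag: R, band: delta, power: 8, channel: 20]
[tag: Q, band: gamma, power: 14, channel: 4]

No, Yes

The pattern is that an item is 'Yes' exactly when: tag is Q AND channel ≤ 9.
[tag: R, band: delta, power: 8, channel: 20]: No (tag is R, channel = 20).
[tag: Q, band: gamma, power: 14, channel: 4]: Yes (tag is Q, channel = 4).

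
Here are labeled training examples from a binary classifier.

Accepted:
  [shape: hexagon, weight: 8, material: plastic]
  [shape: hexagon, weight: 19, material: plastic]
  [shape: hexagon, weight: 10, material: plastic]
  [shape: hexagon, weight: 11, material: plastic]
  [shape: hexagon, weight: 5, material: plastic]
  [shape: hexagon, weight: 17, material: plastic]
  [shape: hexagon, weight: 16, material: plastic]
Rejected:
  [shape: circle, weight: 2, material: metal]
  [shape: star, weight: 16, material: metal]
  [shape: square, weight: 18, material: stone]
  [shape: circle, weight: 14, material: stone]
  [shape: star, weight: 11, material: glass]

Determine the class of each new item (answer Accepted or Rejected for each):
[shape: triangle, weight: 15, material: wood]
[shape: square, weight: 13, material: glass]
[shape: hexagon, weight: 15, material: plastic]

Rejected, Rejected, Accepted

The distinguishing property — shape is hexagon — holds for all the 'Accepted' cases and none of the 'Rejected' cases.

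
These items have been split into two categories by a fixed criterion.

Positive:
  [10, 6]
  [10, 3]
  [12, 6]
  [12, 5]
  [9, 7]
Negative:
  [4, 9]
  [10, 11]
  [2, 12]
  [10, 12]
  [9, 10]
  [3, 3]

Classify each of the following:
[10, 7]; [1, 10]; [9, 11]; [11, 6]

Positive, Negative, Negative, Positive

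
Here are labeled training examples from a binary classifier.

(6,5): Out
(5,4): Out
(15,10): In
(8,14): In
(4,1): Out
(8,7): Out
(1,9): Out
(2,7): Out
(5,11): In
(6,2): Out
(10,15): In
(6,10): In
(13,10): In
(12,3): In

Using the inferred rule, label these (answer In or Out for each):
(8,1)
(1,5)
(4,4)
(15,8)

Out, Out, Out, In

The rule appears to be: max ≥ 10.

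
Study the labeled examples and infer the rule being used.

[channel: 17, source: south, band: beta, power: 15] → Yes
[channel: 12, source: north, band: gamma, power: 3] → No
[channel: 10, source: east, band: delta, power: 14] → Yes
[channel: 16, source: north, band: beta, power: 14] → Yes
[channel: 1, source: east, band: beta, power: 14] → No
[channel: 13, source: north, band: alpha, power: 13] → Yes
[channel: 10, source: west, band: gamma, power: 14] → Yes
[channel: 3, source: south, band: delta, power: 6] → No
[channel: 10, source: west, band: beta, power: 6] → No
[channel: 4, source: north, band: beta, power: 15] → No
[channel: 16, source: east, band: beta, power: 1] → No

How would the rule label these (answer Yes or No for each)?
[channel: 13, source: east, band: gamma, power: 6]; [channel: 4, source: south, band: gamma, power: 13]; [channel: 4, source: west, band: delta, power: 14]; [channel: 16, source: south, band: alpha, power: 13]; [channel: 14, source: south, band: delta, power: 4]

No, No, No, Yes, No

'Yes' ⟺ channel ≥ 10 AND power ≥ 13.
[channel: 13, source: east, band: gamma, power: 6]: No (channel = 13, power = 6).
[channel: 4, source: south, band: gamma, power: 13]: No (channel = 4, power = 13).
[channel: 4, source: west, band: delta, power: 14]: No (channel = 4, power = 14).
[channel: 16, source: south, band: alpha, power: 13]: Yes (channel = 16, power = 13).
[channel: 14, source: south, band: delta, power: 4]: No (channel = 14, power = 4).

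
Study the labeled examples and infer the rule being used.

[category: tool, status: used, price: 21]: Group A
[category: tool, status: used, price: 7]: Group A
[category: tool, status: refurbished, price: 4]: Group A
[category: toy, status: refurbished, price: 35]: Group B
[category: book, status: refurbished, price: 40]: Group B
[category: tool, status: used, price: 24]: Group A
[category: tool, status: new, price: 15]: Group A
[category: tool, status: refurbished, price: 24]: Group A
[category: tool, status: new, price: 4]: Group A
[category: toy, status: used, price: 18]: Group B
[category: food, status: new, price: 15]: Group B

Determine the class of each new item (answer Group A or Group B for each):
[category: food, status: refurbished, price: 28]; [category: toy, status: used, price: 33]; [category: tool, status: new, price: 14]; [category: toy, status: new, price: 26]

Group B, Group B, Group A, Group B

Checking candidate rules against both groups, what survives is: category is tool.
[category: food, status: refurbished, price: 28]: Group B (category is food).
[category: toy, status: used, price: 33]: Group B (category is toy).
[category: tool, status: new, price: 14]: Group A (category is tool).
[category: toy, status: new, price: 26]: Group B (category is toy).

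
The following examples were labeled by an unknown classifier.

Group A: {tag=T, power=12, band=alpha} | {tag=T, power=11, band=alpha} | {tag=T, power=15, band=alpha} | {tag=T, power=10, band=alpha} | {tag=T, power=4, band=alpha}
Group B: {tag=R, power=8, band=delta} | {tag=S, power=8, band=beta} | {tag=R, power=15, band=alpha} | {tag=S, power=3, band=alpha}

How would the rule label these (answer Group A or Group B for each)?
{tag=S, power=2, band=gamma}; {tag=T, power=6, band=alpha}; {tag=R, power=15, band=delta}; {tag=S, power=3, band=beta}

Group B, Group A, Group B, Group B

The rule appears to be: tag is T.
{tag=S, power=2, band=gamma} — tag is S, hence Group B. {tag=T, power=6, band=alpha} — tag is T, hence Group A. {tag=R, power=15, band=delta} — tag is R, hence Group B. {tag=S, power=3, band=beta} — tag is S, hence Group B.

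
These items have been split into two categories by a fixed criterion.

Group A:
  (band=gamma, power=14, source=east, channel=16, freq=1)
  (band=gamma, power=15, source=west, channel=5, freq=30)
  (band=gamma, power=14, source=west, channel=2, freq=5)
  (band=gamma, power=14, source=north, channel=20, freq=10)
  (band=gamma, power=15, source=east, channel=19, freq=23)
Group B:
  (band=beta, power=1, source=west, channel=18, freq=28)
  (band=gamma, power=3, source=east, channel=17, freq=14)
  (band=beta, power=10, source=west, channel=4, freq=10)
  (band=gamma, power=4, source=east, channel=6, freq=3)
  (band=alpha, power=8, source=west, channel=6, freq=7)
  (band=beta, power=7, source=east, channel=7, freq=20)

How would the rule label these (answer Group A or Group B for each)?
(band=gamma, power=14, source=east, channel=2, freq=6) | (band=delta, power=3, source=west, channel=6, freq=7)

The common property of the 'Group A' items is: power ≥ 14. No 'Group B' item has it.
(band=gamma, power=14, source=east, channel=2, freq=6): power = 14 — matches, so Group A. (band=delta, power=3, source=west, channel=6, freq=7): power = 3 — fails this test, so Group B.

Group A, Group B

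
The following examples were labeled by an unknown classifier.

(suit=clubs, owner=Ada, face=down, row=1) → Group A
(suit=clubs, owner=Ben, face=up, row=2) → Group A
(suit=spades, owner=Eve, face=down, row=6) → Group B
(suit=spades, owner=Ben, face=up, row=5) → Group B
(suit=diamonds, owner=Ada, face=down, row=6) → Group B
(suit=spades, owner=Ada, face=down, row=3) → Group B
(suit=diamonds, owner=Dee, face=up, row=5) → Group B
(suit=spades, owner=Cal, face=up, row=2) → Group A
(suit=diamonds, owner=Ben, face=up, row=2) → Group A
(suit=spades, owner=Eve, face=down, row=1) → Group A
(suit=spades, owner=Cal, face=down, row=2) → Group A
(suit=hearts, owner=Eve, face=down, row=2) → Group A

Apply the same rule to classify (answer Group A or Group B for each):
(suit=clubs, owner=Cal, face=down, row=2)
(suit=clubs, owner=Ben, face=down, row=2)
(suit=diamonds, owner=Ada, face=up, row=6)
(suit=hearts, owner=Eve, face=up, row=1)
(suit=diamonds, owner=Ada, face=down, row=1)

Group A, Group A, Group B, Group A, Group A

The pattern is that an item is 'Group A' exactly when: row ≤ 2.
(suit=clubs, owner=Cal, face=down, row=2) → row = 2 → Group A. (suit=clubs, owner=Ben, face=down, row=2) → row = 2 → Group A. (suit=diamonds, owner=Ada, face=up, row=6) → row = 6 → Group B. (suit=hearts, owner=Eve, face=up, row=1) → row = 1 → Group A. (suit=diamonds, owner=Ada, face=down, row=1) → row = 1 → Group A.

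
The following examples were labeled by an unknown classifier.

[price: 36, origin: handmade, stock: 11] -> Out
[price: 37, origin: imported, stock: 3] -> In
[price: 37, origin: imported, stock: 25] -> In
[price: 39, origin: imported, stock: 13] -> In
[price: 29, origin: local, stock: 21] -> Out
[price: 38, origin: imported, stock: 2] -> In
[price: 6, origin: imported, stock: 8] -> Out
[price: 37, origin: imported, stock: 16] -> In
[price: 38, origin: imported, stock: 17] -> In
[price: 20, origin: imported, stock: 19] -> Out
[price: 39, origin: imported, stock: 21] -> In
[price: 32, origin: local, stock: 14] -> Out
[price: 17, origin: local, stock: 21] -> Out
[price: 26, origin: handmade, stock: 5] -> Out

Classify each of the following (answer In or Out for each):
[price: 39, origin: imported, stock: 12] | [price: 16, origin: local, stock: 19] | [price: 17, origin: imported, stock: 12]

In, Out, Out

The classifier is using: price ≥ 37.
[price: 39, origin: imported, stock: 12]: In (price = 39). [price: 16, origin: local, stock: 19]: Out (price = 16). [price: 17, origin: imported, stock: 12]: Out (price = 17).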